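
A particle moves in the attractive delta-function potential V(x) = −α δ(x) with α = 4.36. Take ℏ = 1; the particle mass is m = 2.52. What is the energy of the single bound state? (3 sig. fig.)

For x ≠ 0 the bound state is ψ ∝ e^{−κ|x|}; integrating the TISE across the delta gives the cusp condition 2κ = 2mα/ℏ², so κ = 10.99.
Then E = −ℏ²κ²/(2m) = −mα²/(2ℏ²) = -23.95.

E = -24.0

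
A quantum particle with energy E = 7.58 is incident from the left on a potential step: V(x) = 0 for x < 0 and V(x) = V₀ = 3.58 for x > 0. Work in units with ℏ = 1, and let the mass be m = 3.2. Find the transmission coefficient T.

T = 0.975

On each side the TISE gives plane waves with k = √(2m(E − V))/ℏ: k₁ = √(2·3.2·7.58) = 6.965, k₂ = √(2·3.2·4) = 5.060.
Continuity of ψ and ψ′ at the step yields the reflection amplitude r = (k₁ − k₂)/(k₁ + k₂) = 0.1585; thus R = |r|² = 0.02511, T = 0.9749.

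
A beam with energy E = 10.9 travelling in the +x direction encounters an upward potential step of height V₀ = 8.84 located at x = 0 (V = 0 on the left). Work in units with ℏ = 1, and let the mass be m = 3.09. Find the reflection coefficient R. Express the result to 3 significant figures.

The wavenumbers are k₁ = √(2mE)/ℏ = 8.207 on the left and k₂ = √(2m(E − V₀))/ℏ = 3.568 on the right.
Continuity of ψ and ψ′ at the step yields the reflection amplitude r = (k₁ − k₂)/(k₁ + k₂) = 0.3940; thus R = |r|² = 0.1552, T = 0.8448.

R = 0.155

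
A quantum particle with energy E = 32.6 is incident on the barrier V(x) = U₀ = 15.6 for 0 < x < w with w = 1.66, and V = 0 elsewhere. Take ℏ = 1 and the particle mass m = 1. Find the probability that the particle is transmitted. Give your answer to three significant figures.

E > U₀: inside the barrier k₂ = √(2m(E − U₀))/ℏ = 5.831, k₂w = 9.679.
T = [1 + U₀² sin²(k₂w) / (4E(E − U₀))]⁻¹ = 1/1.007 = 0.993.

T = 0.993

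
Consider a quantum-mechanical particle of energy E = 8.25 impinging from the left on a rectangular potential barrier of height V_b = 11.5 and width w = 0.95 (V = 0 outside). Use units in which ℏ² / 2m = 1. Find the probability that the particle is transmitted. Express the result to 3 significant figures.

T = 0.101

Since E < V_b the interior solution is evanescent with decay constant κ = √(2m(V_b − E))/ℏ = 1.803.
κw = 1.713, sinh(κw) = 2.682.
Matching ψ, ψ′ at both faces gives T = [1 + V_b² sinh²(κw) / (4E(V_b − E))]⁻¹ = 1/9.867 = 0.101.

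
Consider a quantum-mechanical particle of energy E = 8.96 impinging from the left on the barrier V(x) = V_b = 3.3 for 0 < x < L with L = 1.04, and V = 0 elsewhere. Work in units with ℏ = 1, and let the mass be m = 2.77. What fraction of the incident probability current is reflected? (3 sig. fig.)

R = 0.0104

E > V_b: inside the barrier k₂ = √(2m(E − V_b))/ℏ = 5.600, k₂L = 5.824.
T = [1 + V_b² sin²(k₂L) / (4E(E − V_b))]⁻¹ = 1/1.011 = 0.990.
R = 1 − T = 0.0104.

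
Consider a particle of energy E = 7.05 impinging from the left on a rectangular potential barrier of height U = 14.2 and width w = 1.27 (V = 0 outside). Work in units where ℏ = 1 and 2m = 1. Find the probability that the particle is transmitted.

T = 0.00448

Since E < U the interior solution is evanescent with decay constant κ = √(2m(U − E))/ℏ = 2.674.
κw = 3.396, sinh(κw) = 14.90.
The exact tunnelling result is T⁻¹ = 1 + U² sinh²(κw) / [4E(U − E)] = 223.1, so T = 0.00448.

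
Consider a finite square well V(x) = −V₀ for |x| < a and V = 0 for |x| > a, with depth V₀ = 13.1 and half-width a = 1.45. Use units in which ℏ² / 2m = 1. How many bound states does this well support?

Define the well-strength parameter z₀ = (a/ℏ)√(2mV₀) = 1.45 × √(2·0.5·13.1) = 5.248.
The even/odd transcendental equations gain one root per π/2 in z₀, giving N = 1 + ⌊2z₀/π⌋ = 1 + ⌊3.341⌋ = 4.

N = 4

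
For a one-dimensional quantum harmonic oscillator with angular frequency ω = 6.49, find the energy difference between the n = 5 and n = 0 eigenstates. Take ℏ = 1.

E_n = ℏω(n + ½), so ΔE = (5 − 0) ℏω = 5 × 6.49 = 32.45.

ΔE = 32.5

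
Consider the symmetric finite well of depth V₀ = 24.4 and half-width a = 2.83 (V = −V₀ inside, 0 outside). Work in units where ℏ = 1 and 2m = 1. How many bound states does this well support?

Define the well-strength parameter z₀ = (a/ℏ)√(2mV₀) = 2.83 × √(2·0.5·24.4) = 13.98.
The even/odd transcendental equations gain one root per π/2 in z₀, giving N = 1 + ⌊2z₀/π⌋ = 1 + ⌊8.899⌋ = 9.

N = 9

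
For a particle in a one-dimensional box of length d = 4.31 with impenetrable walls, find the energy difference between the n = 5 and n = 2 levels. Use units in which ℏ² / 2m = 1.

ΔE = 11.2

E_n = n²π²ℏ²/(2md²), so ΔE = (5² − 2²) π²ℏ²/(2md²).
ΔE = 21 × π² / (2 × 0.5 × 4.31²) = 11.16.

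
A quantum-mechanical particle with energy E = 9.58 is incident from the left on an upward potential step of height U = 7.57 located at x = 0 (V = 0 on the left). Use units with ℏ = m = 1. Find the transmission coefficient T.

On each side the TISE gives plane waves with k = √(2m(E − V))/ℏ: k₁ = √(2·1·9.58) = 4.377, k₂ = √(2·1·2.01) = 2.005.
Matching ψ and ψ′ at x = 0 gives r = (k₁ − k₂)/(k₁ + k₂), so R = r² = 0.1382 and T = 1 − R = 0.8618.

T = 0.862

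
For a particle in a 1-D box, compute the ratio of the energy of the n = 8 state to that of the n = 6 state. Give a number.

1.77778

Since E_n ∝ n², the ratio is (8/6)² = 1.77778.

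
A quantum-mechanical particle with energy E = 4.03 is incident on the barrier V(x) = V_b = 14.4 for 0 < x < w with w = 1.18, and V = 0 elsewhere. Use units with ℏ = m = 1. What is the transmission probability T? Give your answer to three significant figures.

Since E < V_b the interior solution is evanescent with decay constant κ = √(2m(V_b − E))/ℏ = 4.554.
κw = 5.374, sinh(κw) = 107.8.
Matching ψ, ψ′ at both faces gives T = [1 + V_b² sinh²(κw) / (4E(V_b − E))]⁻¹ = 1/14430 = 0.0000693.

T = 0.0000693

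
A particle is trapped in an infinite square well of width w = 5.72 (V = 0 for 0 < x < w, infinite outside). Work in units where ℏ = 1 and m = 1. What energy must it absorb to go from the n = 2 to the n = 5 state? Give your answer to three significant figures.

ΔE = 3.17

E_n = n²π²ℏ²/(2mw²), so ΔE = (5² − 2²) π²ℏ²/(2mw²).
ΔE = 21 × π² / (2 × 1 × 5.72²) = 3.167.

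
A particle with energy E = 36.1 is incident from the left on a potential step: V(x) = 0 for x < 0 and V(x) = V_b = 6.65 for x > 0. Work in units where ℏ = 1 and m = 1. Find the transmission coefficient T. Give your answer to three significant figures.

T = 0.997

On each side the TISE gives plane waves with k = √(2m(E − V))/ℏ: k₁ = √(2·1·36.1) = 8.497, k₂ = √(2·1·29.45) = 7.675.
Continuity of ψ and ψ′ at the step yields the reflection amplitude r = (k₁ − k₂)/(k₁ + k₂) = 0.05086; thus R = |r|² = 0.002586, T = 0.9974.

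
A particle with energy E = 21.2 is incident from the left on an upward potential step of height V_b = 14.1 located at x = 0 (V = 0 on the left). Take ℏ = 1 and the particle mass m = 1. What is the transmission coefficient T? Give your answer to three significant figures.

On each side the TISE gives plane waves with k = √(2m(E − V))/ℏ: k₁ = √(2·1·21.2) = 6.512, k₂ = √(2·1·7.1) = 3.768.
Continuity of ψ and ψ′ at the step yields the reflection amplitude r = (k₁ − k₂)/(k₁ + k₂) = 0.2669; thus R = |r|² = 0.07121, T = 0.9288.

T = 0.929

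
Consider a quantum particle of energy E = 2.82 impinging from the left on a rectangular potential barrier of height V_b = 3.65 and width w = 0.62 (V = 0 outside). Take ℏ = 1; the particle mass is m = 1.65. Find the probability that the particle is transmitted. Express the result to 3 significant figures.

T = 0.322

E < V_b: inside the barrier ψ ∝ e^{±κx} with κ = √(2m(V_b − E))/ℏ = 1.655.
κw = 1.026, sinh(κw) = 1.216.
Matching ψ, ψ′ at both faces gives T = [1 + V_b² sinh²(κw) / (4E(V_b − E))]⁻¹ = 1/3.104 = 0.322.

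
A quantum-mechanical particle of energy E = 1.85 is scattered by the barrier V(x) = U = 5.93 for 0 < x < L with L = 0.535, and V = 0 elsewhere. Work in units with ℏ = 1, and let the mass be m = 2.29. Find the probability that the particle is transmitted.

Since E < U the interior solution is evanescent with decay constant κ = √(2m(U − E))/ℏ = 4.323.
κL = 2.313, sinh(κL) = 5.001.
Matching ψ, ψ′ at both faces gives T = [1 + U² sinh²(κL) / (4E(U − E))]⁻¹ = 1/30.13 = 0.0332.

T = 0.0332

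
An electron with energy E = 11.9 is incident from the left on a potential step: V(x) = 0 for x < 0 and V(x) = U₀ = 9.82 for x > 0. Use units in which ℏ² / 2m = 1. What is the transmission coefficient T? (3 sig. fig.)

The wavenumbers are k₁ = √(2mE)/ℏ = 3.450 on the left and k₂ = √(2m(E − U₀))/ℏ = 1.442 on the right.
Matching ψ and ψ′ at x = 0 gives r = (k₁ − k₂)/(k₁ + k₂), so R = r² = 0.1684 and T = 1 − R = 0.8316.

T = 0.832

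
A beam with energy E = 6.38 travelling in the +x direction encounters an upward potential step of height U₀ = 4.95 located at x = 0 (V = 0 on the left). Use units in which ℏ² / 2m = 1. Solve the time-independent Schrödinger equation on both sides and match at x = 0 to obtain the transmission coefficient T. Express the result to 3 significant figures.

T = 0.872

On each side the TISE gives plane waves with k = √(2m(E − V))/ℏ: k₁ = √(2·½·6.38) = 2.526, k₂ = √(2·½·1.43) = 1.196.
Matching ψ and ψ′ at x = 0 gives r = (k₁ − k₂)/(k₁ + k₂), so R = r² = 0.1277 and T = 1 − R = 0.8723.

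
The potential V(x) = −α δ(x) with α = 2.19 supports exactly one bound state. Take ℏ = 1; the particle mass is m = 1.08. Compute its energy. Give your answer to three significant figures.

E = -2.59

For x ≠ 0 the bound state is ψ ∝ e^{−κ|x|}; integrating the TISE across the delta gives the cusp condition 2κ = 2mα/ℏ², so κ = 2.365.
Then E = −ℏ²κ²/(2m) = −mα²/(2ℏ²) = -2.590.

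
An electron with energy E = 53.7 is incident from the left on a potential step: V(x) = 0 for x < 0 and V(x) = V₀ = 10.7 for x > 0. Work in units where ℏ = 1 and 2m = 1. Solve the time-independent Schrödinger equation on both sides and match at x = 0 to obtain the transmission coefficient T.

On each side the TISE gives plane waves with k = √(2m(E − V))/ℏ: k₁ = √(2·½·53.7) = 7.328, k₂ = √(2·½·43) = 6.557.
Continuity of ψ and ψ′ at the step yields the reflection amplitude r = (k₁ − k₂)/(k₁ + k₂) = 0.05550; thus R = |r|² = 0.003080, T = 0.9969.

T = 0.997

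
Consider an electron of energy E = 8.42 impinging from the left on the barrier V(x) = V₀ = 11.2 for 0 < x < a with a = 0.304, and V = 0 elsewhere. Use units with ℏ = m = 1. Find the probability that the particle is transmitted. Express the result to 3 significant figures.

T = 0.551

Since E < V₀ the interior solution is evanescent with decay constant κ = √(2m(V₀ − E))/ℏ = 2.358.
κa = 0.7168, sinh(κa) = 0.7798.
The exact tunnelling result is T⁻¹ = 1 + V₀² sinh²(κa) / [4E(V₀ − E)] = 1.815, so T = 0.551.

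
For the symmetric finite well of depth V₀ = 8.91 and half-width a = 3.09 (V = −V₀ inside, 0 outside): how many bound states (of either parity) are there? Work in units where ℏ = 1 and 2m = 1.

The dimensionless depth is z₀ = a√(2mV₀)/ℏ = 3.09 × √(8.910) = 9.224.
A new bound state (alternating even/odd) appears each time z₀ passes a multiple of π/2, so N = ⌊2z₀/π⌋ + 1 = ⌊5.872⌋ + 1 = 6.

N = 6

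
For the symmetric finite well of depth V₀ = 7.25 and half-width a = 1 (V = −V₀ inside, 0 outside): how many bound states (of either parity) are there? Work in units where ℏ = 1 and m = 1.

Define the well-strength parameter z₀ = (a/ℏ)√(2mV₀) = 1 × √(2·1·7.25) = 3.808.
A new bound state (alternating even/odd) appears each time z₀ passes a multiple of π/2, so N = ⌊2z₀/π⌋ + 1 = ⌊2.424⌋ + 1 = 3.

N = 3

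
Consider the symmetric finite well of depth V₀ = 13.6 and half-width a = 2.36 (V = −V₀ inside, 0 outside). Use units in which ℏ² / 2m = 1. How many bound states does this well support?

N = 6

The dimensionless depth is z₀ = a√(2mV₀)/ℏ = 2.36 × √(13.60) = 8.703.
The even/odd transcendental equations gain one root per π/2 in z₀, giving N = 1 + ⌊2z₀/π⌋ = 1 + ⌊5.541⌋ = 6.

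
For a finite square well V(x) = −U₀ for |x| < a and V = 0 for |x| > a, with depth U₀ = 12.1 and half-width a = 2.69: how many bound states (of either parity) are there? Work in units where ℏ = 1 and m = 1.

N = 9

The dimensionless depth is z₀ = a√(2mU₀)/ℏ = 2.69 × √(24.20) = 13.23.
A new bound state (alternating even/odd) appears each time z₀ passes a multiple of π/2, so N = ⌊2z₀/π⌋ + 1 = ⌊8.424⌋ + 1 = 9.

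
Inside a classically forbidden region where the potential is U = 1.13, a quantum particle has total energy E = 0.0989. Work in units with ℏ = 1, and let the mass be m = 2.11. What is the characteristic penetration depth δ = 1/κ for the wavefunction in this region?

δ = 0.479

Since E < U the TISE in this region is ψ'' = κ²ψ with κ = √(2m(U − E))/ℏ.
κ = √(2 × 2.11 × 1.0311) = 2.086. The penetration depth is δ = 1/κ = 0.479.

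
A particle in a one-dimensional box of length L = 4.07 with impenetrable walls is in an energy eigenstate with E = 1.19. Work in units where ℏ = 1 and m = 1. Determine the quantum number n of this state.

n = 2

From E_n = n²π²ℏ²/(2mL²) invert to n = √(2mL²E)/(πℏ).
n = (4.07/π) × √(2 × 1 × 1.19) = 1.999 → n = 2.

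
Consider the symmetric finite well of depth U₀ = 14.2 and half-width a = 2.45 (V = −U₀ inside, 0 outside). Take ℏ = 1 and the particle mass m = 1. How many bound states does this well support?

N = 9

The dimensionless depth is z₀ = a√(2mU₀)/ℏ = 2.45 × √(28.40) = 13.06.
The even/odd transcendental equations gain one root per π/2 in z₀, giving N = 1 + ⌊2z₀/π⌋ = 1 + ⌊8.312⌋ = 9.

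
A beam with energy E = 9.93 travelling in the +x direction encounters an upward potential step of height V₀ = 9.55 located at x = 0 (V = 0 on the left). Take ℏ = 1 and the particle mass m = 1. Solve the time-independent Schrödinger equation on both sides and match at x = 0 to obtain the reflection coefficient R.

On each side the TISE gives plane waves with k = √(2m(E − V))/ℏ: k₁ = √(2·1·9.93) = 4.456, k₂ = √(2·1·0.38) = 0.8718.
Continuity of ψ and ψ′ at the step yields the reflection amplitude r = (k₁ − k₂)/(k₁ + k₂) = 0.6728; thus R = |r|² = 0.4526, T = 0.5474.

R = 0.453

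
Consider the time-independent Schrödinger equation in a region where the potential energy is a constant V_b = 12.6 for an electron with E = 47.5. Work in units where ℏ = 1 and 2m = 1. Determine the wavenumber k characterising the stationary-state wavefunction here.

With E > V_b the solution is oscillatory, ψ ∝ e^{±ikx} with k = √(2m(E − V_b))/ℏ.
k = √(2 × 0.5 × 34.9) = 5.908.

k = 5.91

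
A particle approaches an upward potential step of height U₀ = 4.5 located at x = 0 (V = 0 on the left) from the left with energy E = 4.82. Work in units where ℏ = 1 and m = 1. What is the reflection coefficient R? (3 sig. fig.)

R = 0.348

The wavenumbers are k₁ = √(2mE)/ℏ = 3.105 on the left and k₂ = √(2m(E − U₀))/ℏ = 0.8000 on the right.
Matching ψ and ψ′ at x = 0 gives r = (k₁ − k₂)/(k₁ + k₂), so R = r² = 0.3484 and T = 1 − R = 0.6516.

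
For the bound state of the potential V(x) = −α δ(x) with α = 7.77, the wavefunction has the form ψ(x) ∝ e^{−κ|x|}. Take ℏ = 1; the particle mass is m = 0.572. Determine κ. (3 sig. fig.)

κ = 4.44

Integrate −(ℏ²/2m)ψ'' − αδ(x)ψ = Eψ from −ε to +ε: the ψ'' term gives ψ'(0⁺) − ψ'(0⁻) and the δ term gives −(2mα/ℏ²)ψ(0).
With ψ ∝ e^{−κ|x|} this yields −2κ = −2mα/ℏ², so κ = mα/ℏ² = 4.444.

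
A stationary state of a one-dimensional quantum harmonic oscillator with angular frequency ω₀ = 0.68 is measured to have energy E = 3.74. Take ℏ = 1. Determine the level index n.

n = 5

Invert E_n = (n + ½)ℏω₀: n = E/ℏω₀ − ½ = 5.000, so n = 5.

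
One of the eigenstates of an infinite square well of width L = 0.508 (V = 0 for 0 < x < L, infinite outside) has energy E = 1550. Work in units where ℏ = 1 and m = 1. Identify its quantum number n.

From E_n = n²π²ℏ²/(2mL²) invert to n = √(2mL²E)/(πℏ).
n = (0.508/π) × √(2 × 1 × 1550) = 9.003 → n = 9.

n = 9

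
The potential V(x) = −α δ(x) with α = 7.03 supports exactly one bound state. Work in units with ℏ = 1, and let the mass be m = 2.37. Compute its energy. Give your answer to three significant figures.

E = -58.6

For x ≠ 0 the bound state is ψ ∝ e^{−κ|x|}; integrating the TISE across the delta gives the cusp condition 2κ = 2mα/ℏ², so κ = 16.66.
Then E = −ℏ²κ²/(2m) = −mα²/(2ℏ²) = -58.56.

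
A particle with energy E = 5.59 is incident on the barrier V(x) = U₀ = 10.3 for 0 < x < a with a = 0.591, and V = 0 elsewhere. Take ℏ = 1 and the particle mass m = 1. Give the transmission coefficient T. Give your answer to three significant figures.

T = 0.100

E < U₀: inside the barrier ψ ∝ e^{±κx} with κ = √(2m(U₀ − E))/ℏ = 3.069.
κa = 1.814, sinh(κa) = 2.986.
Matching ψ, ψ′ at both faces gives T = [1 + U₀² sinh²(κa) / (4E(U₀ − E))]⁻¹ = 1/9.980 = 0.100.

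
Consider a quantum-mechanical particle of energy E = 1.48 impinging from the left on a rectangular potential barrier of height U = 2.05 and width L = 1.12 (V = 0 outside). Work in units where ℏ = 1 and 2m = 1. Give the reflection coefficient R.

R = 0.529

E < U: inside the barrier ψ ∝ e^{±κx} with κ = √(2m(U − E))/ℏ = 0.7550.
κL = 0.8456, sinh(κL) = 0.9500.
Matching ψ, ψ′ at both faces gives T = [1 + U² sinh²(κL) / (4E(U − E))]⁻¹ = 1/2.124 = 0.471.
R = 1 − T = 0.529.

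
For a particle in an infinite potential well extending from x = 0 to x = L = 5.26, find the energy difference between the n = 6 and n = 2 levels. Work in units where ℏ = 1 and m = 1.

E_n = n²π²ℏ²/(2mL²), so ΔE = (6² − 2²) π²ℏ²/(2mL²).
ΔE = 32 × π² / (2 × 1 × 5.26²) = 5.708.

ΔE = 5.71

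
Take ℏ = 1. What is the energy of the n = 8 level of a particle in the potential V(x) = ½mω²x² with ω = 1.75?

The oscillator eigenvalues are E_n = ℏω(n + ½), so E_8 = 1.75 × 8.5 = 14.88.

E = 14.9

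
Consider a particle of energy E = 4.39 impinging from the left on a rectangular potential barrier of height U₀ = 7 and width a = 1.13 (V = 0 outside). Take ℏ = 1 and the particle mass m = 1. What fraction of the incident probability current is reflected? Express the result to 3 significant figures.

E < U₀: inside the barrier ψ ∝ e^{±κx} with κ = √(2m(U₀ − E))/ℏ = 2.285.
κa = 2.582, sinh(κa) = 6.572.
Matching ψ, ψ′ at both faces gives T = [1 + U₀² sinh²(κa) / (4E(U₀ − E))]⁻¹ = 1/47.18 = 0.0212.
R = 1 − T = 0.979.

R = 0.979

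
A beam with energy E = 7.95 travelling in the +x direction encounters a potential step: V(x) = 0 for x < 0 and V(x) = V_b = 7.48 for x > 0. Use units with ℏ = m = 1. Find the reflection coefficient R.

The wavenumbers are k₁ = √(2mE)/ℏ = 3.987 on the left and k₂ = √(2m(E − V_b))/ℏ = 0.9695 on the right.
Matching ψ and ψ′ at x = 0 gives r = (k₁ − k₂)/(k₁ + k₂), so R = r² = 0.3707 and T = 1 − R = 0.6293.

R = 0.371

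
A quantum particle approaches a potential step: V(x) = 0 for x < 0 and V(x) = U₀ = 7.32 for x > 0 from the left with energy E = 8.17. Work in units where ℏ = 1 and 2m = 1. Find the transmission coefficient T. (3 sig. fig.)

The wavenumbers are k₁ = √(2mE)/ℏ = 2.858 on the left and k₂ = √(2m(E − U₀))/ℏ = 0.9220 on the right.
Matching ψ and ψ′ at x = 0 gives r = (k₁ − k₂)/(k₁ + k₂), so R = r² = 0.2624 and T = 1 − R = 0.7376.

T = 0.738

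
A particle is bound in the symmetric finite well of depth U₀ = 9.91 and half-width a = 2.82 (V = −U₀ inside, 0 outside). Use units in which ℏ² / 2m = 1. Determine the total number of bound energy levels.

N = 6

Define the well-strength parameter z₀ = (a/ℏ)√(2mU₀) = 2.82 × √(2·0.5·9.91) = 8.877.
The even/odd transcendental equations gain one root per π/2 in z₀, giving N = 1 + ⌊2z₀/π⌋ = 1 + ⌊5.652⌋ = 6.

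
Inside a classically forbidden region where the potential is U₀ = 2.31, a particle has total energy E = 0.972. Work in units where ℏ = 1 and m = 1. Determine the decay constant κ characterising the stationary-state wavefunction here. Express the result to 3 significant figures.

κ = 1.64

Since E < U₀ the TISE in this region is ψ'' = κ²ψ with κ = √(2m(U₀ − E))/ℏ.
κ = √(2 × 1 × 1.338) = 1.636.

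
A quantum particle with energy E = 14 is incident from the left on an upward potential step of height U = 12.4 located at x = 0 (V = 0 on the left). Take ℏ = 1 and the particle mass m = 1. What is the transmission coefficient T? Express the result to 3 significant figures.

T = 0.755

On each side the TISE gives plane waves with k = √(2m(E − V))/ℏ: k₁ = √(2·1·14) = 5.292, k₂ = √(2·1·1.6) = 1.789.
Matching ψ and ψ′ at x = 0 gives r = (k₁ − k₂)/(k₁ + k₂), so R = r² = 0.2447 and T = 1 − R = 0.7553.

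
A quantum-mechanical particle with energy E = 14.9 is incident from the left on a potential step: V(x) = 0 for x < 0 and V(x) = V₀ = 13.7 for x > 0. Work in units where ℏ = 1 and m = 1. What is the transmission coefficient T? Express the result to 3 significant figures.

T = 0.689

The wavenumbers are k₁ = √(2mE)/ℏ = 5.459 on the left and k₂ = √(2m(E − V₀))/ℏ = 1.549 on the right.
Matching ψ and ψ′ at x = 0 gives r = (k₁ − k₂)/(k₁ + k₂), so R = r² = 0.3112 and T = 1 − R = 0.6888.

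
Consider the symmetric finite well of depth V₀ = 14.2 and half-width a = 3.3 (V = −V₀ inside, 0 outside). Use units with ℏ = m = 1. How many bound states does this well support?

N = 12

The dimensionless depth is z₀ = a√(2mV₀)/ℏ = 3.3 × √(28.40) = 17.59.
The even/odd transcendental equations gain one root per π/2 in z₀, giving N = 1 + ⌊2z₀/π⌋ = 1 + ⌊11.20⌋ = 12.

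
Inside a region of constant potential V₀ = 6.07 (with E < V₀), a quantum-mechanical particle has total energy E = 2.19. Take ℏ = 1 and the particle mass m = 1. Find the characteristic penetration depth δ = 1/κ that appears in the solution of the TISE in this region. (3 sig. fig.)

δ = 0.359

Since E < V₀ the TISE in this region is ψ'' = κ²ψ with κ = √(2m(V₀ − E))/ℏ.
κ = √(2 × 1 × 3.88) = 2.786. The penetration depth is δ = 1/κ = 0.359.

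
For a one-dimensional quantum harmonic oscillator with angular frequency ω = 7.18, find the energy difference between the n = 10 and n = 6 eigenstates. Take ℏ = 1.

ΔE = 28.7

E_n = ℏω(n + ½), so ΔE = (10 − 6) ℏω = 4 × 7.18 = 28.72.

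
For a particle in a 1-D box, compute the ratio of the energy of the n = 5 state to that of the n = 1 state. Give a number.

25

E_n = n²π²ℏ²/(2mL²) so the ratio is n₂²/n₁² = 25/1 = 25.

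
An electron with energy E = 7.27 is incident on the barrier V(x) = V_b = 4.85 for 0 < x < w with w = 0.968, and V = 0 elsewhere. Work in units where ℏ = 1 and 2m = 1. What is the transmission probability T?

T = 0.750

E > V_b: inside the barrier k₂ = √(2m(E − V_b))/ℏ = 1.556, k₂w = 1.506.
T = [1 + V_b² sin²(k₂w) / (4E(E − V_b))]⁻¹ = 1/1.333 = 0.750.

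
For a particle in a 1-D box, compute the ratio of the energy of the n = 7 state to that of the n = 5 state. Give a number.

Since E_n ∝ n², the ratio is (7/5)² = 1.96.

1.96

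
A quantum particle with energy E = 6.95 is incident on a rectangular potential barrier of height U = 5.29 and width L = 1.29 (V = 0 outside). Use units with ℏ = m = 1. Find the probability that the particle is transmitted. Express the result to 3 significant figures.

Above the barrier the interior wavenumber is k₂ = √(2m(E − U))/ℏ = 1.822, giving phase k₂L = 2.350.
T = [1 + U² sin²(k₂L) / (4E(E − U))]⁻¹ = 1/1.307 = 0.765.

T = 0.765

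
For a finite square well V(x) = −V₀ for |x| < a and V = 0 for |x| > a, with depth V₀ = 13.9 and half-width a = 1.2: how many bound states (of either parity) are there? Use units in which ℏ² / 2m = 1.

N = 3

The dimensionless depth is z₀ = a√(2mV₀)/ℏ = 1.2 × √(13.90) = 4.474.
The even/odd transcendental equations gain one root per π/2 in z₀, giving N = 1 + ⌊2z₀/π⌋ = 1 + ⌊2.848⌋ = 3.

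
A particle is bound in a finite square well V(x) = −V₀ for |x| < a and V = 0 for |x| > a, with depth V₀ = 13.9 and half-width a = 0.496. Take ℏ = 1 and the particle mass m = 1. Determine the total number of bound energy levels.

N = 2

Define the well-strength parameter z₀ = (a/ℏ)√(2mV₀) = 0.496 × √(2·1·13.9) = 2.615.
A new bound state (alternating even/odd) appears each time z₀ passes a multiple of π/2, so N = ⌊2z₀/π⌋ + 1 = ⌊1.665⌋ + 1 = 2.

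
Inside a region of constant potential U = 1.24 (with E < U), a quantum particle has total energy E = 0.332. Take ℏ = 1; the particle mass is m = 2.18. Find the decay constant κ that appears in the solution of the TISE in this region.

Since E < U the TISE in this region is ψ'' = κ²ψ with κ = √(2m(U − E))/ℏ.
κ = √(2 × 2.18 × 0.908) = 1.990.

κ = 1.99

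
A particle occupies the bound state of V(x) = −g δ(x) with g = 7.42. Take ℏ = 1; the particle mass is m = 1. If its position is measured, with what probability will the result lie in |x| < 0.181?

The normalised bound state is ψ = √κ e^{−κ|x|} with κ = mg/ℏ² = 7.420.
P(|x| < d) = ∫_{−d}^{d} κ e^{−2κ|x|} dx = 1 − e^{−2κd} = 1 − e^{−2.686} = 0.9318.

P = 0.932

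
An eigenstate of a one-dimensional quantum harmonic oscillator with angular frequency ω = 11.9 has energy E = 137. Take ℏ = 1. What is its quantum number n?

n = 11

E_n = ℏω(n + ½) ⇒ n = E/(ℏω) − ½ = 137/11.9 − 0.5 = 11.013 → n = 11.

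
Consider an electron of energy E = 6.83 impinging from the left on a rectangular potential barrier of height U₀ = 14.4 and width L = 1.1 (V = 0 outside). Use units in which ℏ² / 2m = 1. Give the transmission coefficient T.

T = 0.00933

Since E < U₀ the interior solution is evanescent with decay constant κ = √(2m(U₀ − E))/ℏ = 2.751.
κL = 3.026, sinh(κL) = 10.29.
The exact tunnelling result is T⁻¹ = 1 + U₀² sinh²(κL) / [4E(U₀ − E)] = 107.1, so T = 0.00933.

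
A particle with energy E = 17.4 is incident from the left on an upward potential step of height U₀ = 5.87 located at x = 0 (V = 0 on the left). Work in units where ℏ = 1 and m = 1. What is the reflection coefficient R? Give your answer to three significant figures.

R = 0.0105

On each side the TISE gives plane waves with k = √(2m(E − V))/ℏ: k₁ = √(2·1·17.4) = 5.899, k₂ = √(2·1·11.53) = 4.802.
Matching ψ and ψ′ at x = 0 gives r = (k₁ − k₂)/(k₁ + k₂), so R = r² = 0.01051 and T = 1 − R = 0.9895.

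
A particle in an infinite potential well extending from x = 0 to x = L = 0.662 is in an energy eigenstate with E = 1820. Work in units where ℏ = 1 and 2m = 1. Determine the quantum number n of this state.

For an infinite well E_n = n²π²ℏ²/(2mL²), so n = (L/πℏ)√(2mE).
n = (0.662/π) × √(2 × 0.5 × 1820) = 8.990 → n = 9.

n = 9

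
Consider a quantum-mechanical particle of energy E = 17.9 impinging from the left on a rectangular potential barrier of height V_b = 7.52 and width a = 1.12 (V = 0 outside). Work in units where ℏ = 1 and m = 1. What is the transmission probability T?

T = 0.939

E > V_b: inside the barrier k₂ = √(2m(E − V_b))/ℏ = 4.556, k₂a = 5.103.
T = [1 + V_b² sin²(k₂a) / (4E(E − V_b))]⁻¹ = 1/1.065 = 0.939.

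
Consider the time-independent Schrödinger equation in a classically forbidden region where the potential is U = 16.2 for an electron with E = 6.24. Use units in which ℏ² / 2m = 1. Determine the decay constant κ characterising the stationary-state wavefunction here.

κ = 3.16

Since E < U the TISE in this region is ψ'' = κ²ψ with κ = √(2m(U − E))/ℏ.
κ = √(2 × 0.5 × 9.96) = 3.156.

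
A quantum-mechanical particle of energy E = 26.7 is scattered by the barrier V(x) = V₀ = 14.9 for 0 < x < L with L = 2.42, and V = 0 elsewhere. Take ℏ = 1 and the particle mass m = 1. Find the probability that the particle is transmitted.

E > V₀: inside the barrier k₂ = √(2m(E − V₀))/ℏ = 4.858, k₂L = 11.76.
T = [1 + V₀² sin²(k₂L) / (4E(E − V₀))]⁻¹ = 1/1.092 = 0.915.

T = 0.915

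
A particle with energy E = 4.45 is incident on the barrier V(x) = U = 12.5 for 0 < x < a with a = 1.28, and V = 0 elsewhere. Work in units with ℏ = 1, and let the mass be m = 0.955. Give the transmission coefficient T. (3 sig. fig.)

T = 0.000160

Since E < U the interior solution is evanescent with decay constant κ = √(2m(U − E))/ℏ = 3.921.
κa = 5.019, sinh(κa) = 75.63.
Matching ψ, ψ′ at both faces gives T = [1 + U² sinh²(κa) / (4E(U − E))]⁻¹ = 1/6239 = 0.000160.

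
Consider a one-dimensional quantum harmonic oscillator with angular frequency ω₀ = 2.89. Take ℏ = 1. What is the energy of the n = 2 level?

E = 7.23

The oscillator eigenvalues are E_n = ℏω₀(n + ½), so E_2 = 2.89 × 2.5 = 7.225.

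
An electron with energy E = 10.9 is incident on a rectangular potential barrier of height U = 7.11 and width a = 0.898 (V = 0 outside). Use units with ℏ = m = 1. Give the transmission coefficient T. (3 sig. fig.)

Above the barrier the interior wavenumber is k₂ = √(2m(E − U))/ℏ = 2.753, giving phase k₂a = 2.472.
T = [1 + U² sin²(k₂a) / (4E(E − U))]⁻¹ = 1/1.118 = 0.895.

T = 0.895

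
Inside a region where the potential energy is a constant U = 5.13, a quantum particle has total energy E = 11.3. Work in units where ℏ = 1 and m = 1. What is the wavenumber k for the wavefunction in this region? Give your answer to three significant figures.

k = 3.51

With E > U the solution is oscillatory, ψ ∝ e^{±ikx} with k = √(2m(E − U))/ℏ.
k = √(2 × 1 × 6.17) = 3.513.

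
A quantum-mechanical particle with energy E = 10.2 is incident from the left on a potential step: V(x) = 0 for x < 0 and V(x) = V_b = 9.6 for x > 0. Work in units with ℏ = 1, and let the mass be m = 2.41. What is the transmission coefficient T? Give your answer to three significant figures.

On each side the TISE gives plane waves with k = √(2m(E − V))/ℏ: k₁ = √(2·2.41·10.2) = 7.012, k₂ = √(2·2.41·0.6) = 1.701.
Matching ψ and ψ′ at x = 0 gives r = (k₁ − k₂)/(k₁ + k₂), so R = r² = 0.3716 and T = 1 − R = 0.6284.

T = 0.628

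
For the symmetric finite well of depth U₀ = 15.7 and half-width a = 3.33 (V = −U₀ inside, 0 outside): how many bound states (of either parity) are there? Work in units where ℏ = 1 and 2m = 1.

Define the well-strength parameter z₀ = (a/ℏ)√(2mU₀) = 3.33 × √(2·0.5·15.7) = 13.19.
The even/odd transcendental equations gain one root per π/2 in z₀, giving N = 1 + ⌊2z₀/π⌋ = 1 + ⌊8.400⌋ = 9.

N = 9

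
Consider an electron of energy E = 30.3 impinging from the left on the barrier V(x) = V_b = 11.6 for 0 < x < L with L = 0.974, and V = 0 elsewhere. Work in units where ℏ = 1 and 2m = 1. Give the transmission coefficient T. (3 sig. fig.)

T = 0.956

Above the barrier the interior wavenumber is k₂ = √(2m(E − V_b))/ℏ = 4.324, giving phase k₂L = 4.212.
Matching at both interfaces gives T⁻¹ = 1 + V_b² sin²(k₂L) / [4E(E − V_b)] = 1.046, hence T = 0.956.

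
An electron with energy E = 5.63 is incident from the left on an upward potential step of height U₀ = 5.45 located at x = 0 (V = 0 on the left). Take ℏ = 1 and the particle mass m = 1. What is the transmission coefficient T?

On each side the TISE gives plane waves with k = √(2m(E − V))/ℏ: k₁ = √(2·1·5.63) = 3.356, k₂ = √(2·1·0.18) = 0.6000.
Continuity of ψ and ψ′ at the step yields the reflection amplitude r = (k₁ − k₂)/(k₁ + k₂) = 0.6966; thus R = |r|² = 0.4853, T = 0.5147.

T = 0.515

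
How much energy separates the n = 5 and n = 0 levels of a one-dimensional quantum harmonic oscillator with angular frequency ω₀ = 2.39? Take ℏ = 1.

E_n = ℏω₀(n + ½), so ΔE = (5 − 0) ℏω₀ = 5 × 2.39 = 11.95.

ΔE = 12.0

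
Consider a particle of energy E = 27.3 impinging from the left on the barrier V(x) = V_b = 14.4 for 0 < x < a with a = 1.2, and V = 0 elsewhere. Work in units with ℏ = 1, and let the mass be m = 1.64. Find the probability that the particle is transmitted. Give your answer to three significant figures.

T = 0.872

E > V_b: inside the barrier k₂ = √(2m(E − V_b))/ℏ = 6.505, k₂a = 7.806.
Matching at both interfaces gives T⁻¹ = 1 + V_b² sin²(k₂a) / [4E(E − V_b)] = 1.147, hence T = 0.872.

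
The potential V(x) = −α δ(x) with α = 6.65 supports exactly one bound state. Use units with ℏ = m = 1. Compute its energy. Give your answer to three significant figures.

The bound state is ψ(x) = √κ e^{−κ|x|}. The derivative jump ψ'(0⁺) − ψ'(0⁻) = −(2mα/ℏ²)ψ(0) fixes κ = mα/ℏ² = 6.650.
Then E = −ℏ²κ²/(2m) = −mα²/(2ℏ²) = -22.11.

E = -22.1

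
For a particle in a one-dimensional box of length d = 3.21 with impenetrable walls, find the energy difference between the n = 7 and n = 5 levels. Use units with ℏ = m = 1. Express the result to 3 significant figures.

ΔE = 11.5

E_n = n²π²ℏ²/(2md²), so ΔE = (7² − 5²) π²ℏ²/(2md²).
ΔE = 24 × π² / (2 × 1 × 3.21²) = 11.49.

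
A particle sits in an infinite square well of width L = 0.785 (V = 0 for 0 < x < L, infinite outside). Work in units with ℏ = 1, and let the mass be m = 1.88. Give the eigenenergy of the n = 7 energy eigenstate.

E = 209

The infinite-well eigenfunctions ψ_n = √(2/L) sin(nπx/L) vanish at both walls, giving E_n = n²π²ℏ²/(2mL²).
E_7 = 7² × π² / (2 × 1.88 × 0.785²) = 208.7.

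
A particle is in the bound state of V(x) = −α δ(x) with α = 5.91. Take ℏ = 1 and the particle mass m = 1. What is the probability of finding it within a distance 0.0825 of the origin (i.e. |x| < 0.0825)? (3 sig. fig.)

P = 0.623

The normalised bound state is ψ = √κ e^{−κ|x|} with κ = mα/ℏ² = 5.910.
P(|x| < d) = ∫_{−d}^{d} κ e^{−2κ|x|} dx = 1 − e^{−2κd} = 1 − e^{−0.9752} = 0.6229.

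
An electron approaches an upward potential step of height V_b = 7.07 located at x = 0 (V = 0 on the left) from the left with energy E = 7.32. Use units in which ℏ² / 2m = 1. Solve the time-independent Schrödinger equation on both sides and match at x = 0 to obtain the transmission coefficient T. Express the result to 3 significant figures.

On each side the TISE gives plane waves with k = √(2m(E − V))/ℏ: k₁ = √(2·½·7.32) = 2.706, k₂ = √(2·½·0.25) = 0.5000.
Matching ψ and ψ′ at x = 0 gives r = (k₁ − k₂)/(k₁ + k₂), so R = r² = 0.4734 and T = 1 − R = 0.5266.

T = 0.527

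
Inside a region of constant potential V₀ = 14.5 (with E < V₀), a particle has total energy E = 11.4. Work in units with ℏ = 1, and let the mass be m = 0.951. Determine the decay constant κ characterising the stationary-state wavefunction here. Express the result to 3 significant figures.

κ = 2.43

Since E < V₀ the TISE in this region is ψ'' = κ²ψ with κ = √(2m(V₀ − E))/ℏ.
κ = √(2 × 0.951 × 3.1) = 2.428.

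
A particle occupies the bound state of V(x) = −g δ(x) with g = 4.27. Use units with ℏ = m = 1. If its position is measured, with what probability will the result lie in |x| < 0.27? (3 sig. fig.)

P = 0.900

The normalised bound state is ψ = √κ e^{−κ|x|} with κ = mg/ℏ² = 4.270.
P(|x| < d) = ∫_{−d}^{d} κ e^{−2κ|x|} dx = 1 − e^{−2κd} = 1 − e^{−2.306} = 0.9003.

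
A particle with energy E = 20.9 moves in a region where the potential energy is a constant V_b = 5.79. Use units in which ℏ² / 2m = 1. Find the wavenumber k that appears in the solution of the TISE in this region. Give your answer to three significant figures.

k = 3.89

With E > V_b the solution is oscillatory, ψ ∝ e^{±ikx} with k = √(2m(E − V_b))/ℏ.
k = √(2 × 0.5 × 15.11) = 3.887.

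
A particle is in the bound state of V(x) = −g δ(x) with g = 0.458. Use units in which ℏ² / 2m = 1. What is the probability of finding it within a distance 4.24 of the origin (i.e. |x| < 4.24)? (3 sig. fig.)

P = 0.857

The normalised bound state is ψ = √κ e^{−κ|x|} with κ = mg/ℏ² = 0.2290.
P(|x| < d) = ∫_{−d}^{d} κ e^{−2κ|x|} dx = 1 − e^{−2κd} = 1 − e^{−1.942} = 0.8566.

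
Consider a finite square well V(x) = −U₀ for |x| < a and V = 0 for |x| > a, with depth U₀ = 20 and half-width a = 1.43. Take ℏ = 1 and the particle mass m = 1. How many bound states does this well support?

Define the well-strength parameter z₀ = (a/ℏ)√(2mU₀) = 1.43 × √(2·1·20) = 9.044.
The even/odd transcendental equations gain one root per π/2 in z₀, giving N = 1 + ⌊2z₀/π⌋ = 1 + ⌊5.758⌋ = 6.

N = 6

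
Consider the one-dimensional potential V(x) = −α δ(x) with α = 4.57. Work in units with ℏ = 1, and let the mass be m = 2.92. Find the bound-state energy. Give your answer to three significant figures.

E = -30.5

For x ≠ 0 the bound state is ψ ∝ e^{−κ|x|}; integrating the TISE across the delta gives the cusp condition 2κ = 2mα/ℏ², so κ = 13.34.
Then E = −ℏ²κ²/(2m) = −mα²/(2ℏ²) = -30.49.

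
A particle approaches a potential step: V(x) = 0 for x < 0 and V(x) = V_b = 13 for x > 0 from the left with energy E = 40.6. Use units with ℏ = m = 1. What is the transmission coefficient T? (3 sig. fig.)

T = 0.991

The wavenumbers are k₁ = √(2mE)/ℏ = 9.011 on the left and k₂ = √(2m(E − V_b))/ℏ = 7.430 on the right.
Continuity of ψ and ψ′ at the step yields the reflection amplitude r = (k₁ − k₂)/(k₁ + k₂) = 0.09619; thus R = |r|² = 0.009252, T = 0.9907.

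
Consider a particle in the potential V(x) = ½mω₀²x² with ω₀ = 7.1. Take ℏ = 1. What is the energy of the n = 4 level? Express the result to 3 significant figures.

Using E_n = (n + ½)ℏω₀: E_4 = 4.5 × 7.1 = 31.95.

E = 32.0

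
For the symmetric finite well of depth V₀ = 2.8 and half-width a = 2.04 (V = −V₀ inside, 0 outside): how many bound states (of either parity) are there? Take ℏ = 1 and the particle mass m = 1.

N = 4

Define the well-strength parameter z₀ = (a/ℏ)√(2mV₀) = 2.04 × √(2·1·2.8) = 4.828.
The even/odd transcendental equations gain one root per π/2 in z₀, giving N = 1 + ⌊2z₀/π⌋ = 1 + ⌊3.073⌋ = 4.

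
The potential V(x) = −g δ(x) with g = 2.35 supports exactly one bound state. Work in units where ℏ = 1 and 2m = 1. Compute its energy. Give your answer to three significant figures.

For x ≠ 0 the bound state is ψ ∝ e^{−κ|x|}; integrating the TISE across the delta gives the cusp condition 2κ = 2mg/ℏ², so κ = 1.175.
Then E = −ℏ²κ²/(2m) = −mg²/(2ℏ²) = -1.381.

E = -1.38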